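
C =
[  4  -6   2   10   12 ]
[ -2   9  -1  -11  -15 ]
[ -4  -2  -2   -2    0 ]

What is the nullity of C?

3

Row reduce to echelon form.
R2 ← R2 + (1/2)·R1: [0, 6, 0, -6, -9]
R3 ← R3 + R1: [0, -8, 0, 8, 12]
R3 ← R3 + (4/3)·R2: [0, 0, 0, 0, 0]
2 nonzero rows, so rank(C) = 2.
C has 5 columns; by rank–nullity, nullity = 5 − 2 = 3.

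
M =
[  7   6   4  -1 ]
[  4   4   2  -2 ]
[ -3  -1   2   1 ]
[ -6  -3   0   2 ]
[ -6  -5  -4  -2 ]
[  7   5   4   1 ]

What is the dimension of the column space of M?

Row reduce to echelon form.
R2 ← R2 − (4/7)·R1: [0, 4/7, -2/7, -10/7]
R3 ← R3 + (3/7)·R1: [0, 11/7, 26/7, 4/7]
R4 ← R4 + (6/7)·R1: [0, 15/7, 24/7, 8/7]
R5 ← R5 + (6/7)·R1: [0, 1/7, -4/7, -20/7]
R6 ← R6 − R1: [0, -1, 0, 2]
R3 ← R3 − (11/4)·R2: [0, 0, 9/2, 9/2]
R4 ← R4 − (15/4)·R2: [0, 0, 9/2, 13/2]
R5 ← R5 − (1/4)·R2: [0, 0, -1/2, -5/2]
R6 ← R6 + (7/4)·R2: [0, 0, -1/2, -1/2]
R4 ← R4 − R3: [0, 0, 0, 2]
R5 ← R5 + (1/9)·R3: [0, 0, 0, -2]
R6 ← R6 + (1/9)·R3: [0, 0, 0, 0]
R5 ← R5 + R4: [0, 0, 0, 0]
Echelon form has 4 nonzero rows, so rank(M) = 4.
The column space has dimension equal to the rank: 4.

4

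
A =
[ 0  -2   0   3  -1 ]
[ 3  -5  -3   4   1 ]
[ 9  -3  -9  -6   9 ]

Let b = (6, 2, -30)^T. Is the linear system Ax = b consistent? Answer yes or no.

Row reduce the augmented matrix [A | b].
Swap R1 ↔ R2
R3 ← R3 − (3)·R1: [0, 12, 0, -18, 6, -36]
R3 ← R3 + (6)·R2: [0, 0, 0, 0, 0, 0]
The echelon form has 2 nonzero rows, and every pivot lies in the first 5 columns, so rank(A) = rank([A|b]) = 2.
The system is consistent.

yes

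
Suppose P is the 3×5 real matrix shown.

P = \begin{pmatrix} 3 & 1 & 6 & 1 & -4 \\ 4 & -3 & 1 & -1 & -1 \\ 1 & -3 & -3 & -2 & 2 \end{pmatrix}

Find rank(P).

3

Row reduce to echelon form.
R2 ← R2 − (4/3)·R1: [0, -13/3, -7, -7/3, 13/3]
R3 ← R3 − (1/3)·R1: [0, -10/3, -5, -7/3, 10/3]
R3 ← R3 − (10/13)·R2: [0, 0, 5/13, -7/13, 0]
Echelon form has 3 nonzero rows, so rank(P) = 3.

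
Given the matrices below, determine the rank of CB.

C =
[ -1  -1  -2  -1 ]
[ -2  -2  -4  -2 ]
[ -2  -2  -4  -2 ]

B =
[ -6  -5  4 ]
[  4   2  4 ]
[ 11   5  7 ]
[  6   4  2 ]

First compute CB:
[[-26, -11, -24],
 [-52, -22, -48],
 [-52, -22, -48]]
Now row reduce the product.
R2 ← R2 − (2)·R1: [0, 0, 0]
R3 ← R3 − (2)·R1: [0, 0, 0]
1 nonzero row, so rank(CB) = 1.

1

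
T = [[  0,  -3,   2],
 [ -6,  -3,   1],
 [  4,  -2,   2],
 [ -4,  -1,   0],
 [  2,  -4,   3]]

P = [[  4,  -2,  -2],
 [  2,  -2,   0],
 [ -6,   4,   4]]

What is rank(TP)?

2

First compute TP:
[[-18,  14,   8],
 [-36,  22,  16],
 [  0,   4,   0],
 [-18,  10,   8],
 [-18,  16,   8]]
Now row reduce the product.
R2 ← R2 − (2)·R1: [0, -6, 0]
R4 ← R4 − R1: [0, -4, 0]
R5 ← R5 − R1: [0, 2, 0]
R3 ← R3 + (2/3)·R2: [0, 0, 0]
R4 ← R4 − (2/3)·R2: [0, 0, 0]
R5 ← R5 + (1/3)·R2: [0, 0, 0]
2 nonzero rows, so rank(TP) = 2.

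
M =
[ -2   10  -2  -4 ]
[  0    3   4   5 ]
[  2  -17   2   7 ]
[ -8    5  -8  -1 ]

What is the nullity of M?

1

Row reduce to echelon form.
R3 ← R3 + R1: [0, -7, 0, 3]
R4 ← R4 − (4)·R1: [0, -35, 0, 15]
R3 ← R3 + (7/3)·R2: [0, 0, 28/3, 44/3]
R4 ← R4 + (35/3)·R2: [0, 0, 140/3, 220/3]
R4 ← R4 − (5)·R3: [0, 0, 0, 0]
3 nonzero rows, so rank(M) = 3.
M has 4 columns; by rank–nullity, nullity = 4 − 3 = 1.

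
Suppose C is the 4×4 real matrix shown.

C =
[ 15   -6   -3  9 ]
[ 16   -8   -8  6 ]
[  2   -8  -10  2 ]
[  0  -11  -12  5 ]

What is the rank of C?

Row reduce to echelon form.
R2 ← R2 − (16/15)·R1: [0, -8/5, -24/5, -18/5]
R3 ← R3 − (2/15)·R1: [0, -36/5, -48/5, 4/5]
R3 ← R3 − (9/2)·R2: [0, 0, 12, 17]
R4 ← R4 − (55/8)·R2: [0, 0, 21, 119/4]
R4 ← R4 − (7/4)·R3: [0, 0, 0, 0]
Echelon form has 3 nonzero rows, so rank(C) = 3.

3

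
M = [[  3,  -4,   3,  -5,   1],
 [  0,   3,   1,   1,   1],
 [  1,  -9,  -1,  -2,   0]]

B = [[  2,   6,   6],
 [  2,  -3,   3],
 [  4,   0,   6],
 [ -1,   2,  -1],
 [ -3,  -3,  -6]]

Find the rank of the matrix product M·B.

3

First compute MB:
[[ 12,  17,  23],
 [  6, -10,   8],
 [-18,  29, -25]]
Now row reduce the product.
R2 ← R2 − (1/2)·R1: [0, -37/2, -7/2]
R3 ← R3 + (3/2)·R1: [0, 109/2, 19/2]
R3 ← R3 + (109/37)·R2: [0, 0, -30/37]
3 nonzero rows, so rank(MB) = 3.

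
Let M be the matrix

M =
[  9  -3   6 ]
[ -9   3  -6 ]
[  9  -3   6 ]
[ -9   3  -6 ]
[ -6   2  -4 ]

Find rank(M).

Row reduce to echelon form.
R2 ← R2 + R1: [0, 0, 0]
R3 ← R3 − R1: [0, 0, 0]
R4 ← R4 + R1: [0, 0, 0]
R5 ← R5 + (2/3)·R1: [0, 0, 0]
Echelon form has 1 nonzero row, so rank(M) = 1.

1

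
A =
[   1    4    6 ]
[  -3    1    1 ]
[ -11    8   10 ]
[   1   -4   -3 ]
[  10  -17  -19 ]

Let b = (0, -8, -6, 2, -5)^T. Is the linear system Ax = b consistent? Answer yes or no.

Row reduce the augmented matrix [A | b].
R2 ← R2 + (3)·R1: [0, 13, 19, -8]
R3 ← R3 + (11)·R1: [0, 52, 76, -6]
R4 ← R4 − R1: [0, -8, -9, 2]
R5 ← R5 − (10)·R1: [0, -57, -79, -5]
R3 ← R3 − (4)·R2: [0, 0, 0, 26]
R4 ← R4 + (8/13)·R2: [0, 0, 35/13, -38/13]
R5 ← R5 + (57/13)·R2: [0, 0, 56/13, -521/13]
Swap R3 ↔ R4
R5 ← R5 − (8/5)·R3: [0, 0, 0, -177/5]
R5 ← R5 + (177/130)·R4: [0, 0, 0, 0]
The echelon form has 4 nonzero rows; the last pivot sits in the augmented column, so rank(A) = 3 but rank([A|b]) = 4.
Since the ranks differ, the system is inconsistent.

no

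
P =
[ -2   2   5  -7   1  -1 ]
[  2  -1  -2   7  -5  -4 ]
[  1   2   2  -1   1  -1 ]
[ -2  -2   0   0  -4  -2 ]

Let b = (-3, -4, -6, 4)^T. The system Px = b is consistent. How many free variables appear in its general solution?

Row reduce the augmented matrix [P | b].
R2 ← R2 + R1: [0, 1, 3, 0, -4, -5, -7]
R3 ← R3 + (1/2)·R1: [0, 3, 9/2, -9/2, 3/2, -3/2, -15/2]
R4 ← R4 − R1: [0, -4, -5, 7, -5, -1, 7]
R3 ← R3 − (3)·R2: [0, 0, -9/2, -9/2, 27/2, 27/2, 27/2]
R4 ← R4 + (4)·R2: [0, 0, 7, 7, -21, -21, -21]
R4 ← R4 + (14/9)·R3: [0, 0, 0, 0, 0, 0, 0]
The echelon form has 3 nonzero rows, and every pivot lies in the first 6 columns, so rank(P) = rank([P|b]) = 3.
The system is consistent.
Free variables = (unknowns) − (rank) = 6 − 3 = 3.

3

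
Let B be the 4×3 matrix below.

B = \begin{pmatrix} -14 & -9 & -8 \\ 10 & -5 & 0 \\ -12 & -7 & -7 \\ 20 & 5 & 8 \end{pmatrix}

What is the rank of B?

3

Row reduce to echelon form.
R2 ← R2 + (5/7)·R1: [0, -80/7, -40/7]
R3 ← R3 − (6/7)·R1: [0, 5/7, -1/7]
R4 ← R4 + (10/7)·R1: [0, -55/7, -24/7]
R3 ← R3 + (1/16)·R2: [0, 0, -1/2]
R4 ← R4 − (11/16)·R2: [0, 0, 1/2]
R4 ← R4 + R3: [0, 0, 0]
Echelon form has 3 nonzero rows, so rank(B) = 3.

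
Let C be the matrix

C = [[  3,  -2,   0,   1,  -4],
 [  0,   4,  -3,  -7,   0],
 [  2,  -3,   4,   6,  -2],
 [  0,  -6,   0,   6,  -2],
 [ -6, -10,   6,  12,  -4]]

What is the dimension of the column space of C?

Row reduce to echelon form.
R3 ← R3 − (2/3)·R1: [0, -5/3, 4, 16/3, 2/3]
R5 ← R5 + (2)·R1: [0, -14, 6, 14, -12]
R3 ← R3 + (5/12)·R2: [0, 0, 11/4, 29/12, 2/3]
R4 ← R4 + (3/2)·R2: [0, 0, -9/2, -9/2, -2]
R5 ← R5 + (7/2)·R2: [0, 0, -9/2, -21/2, -12]
R4 ← R4 + (18/11)·R3: [0, 0, 0, -6/11, -10/11]
R5 ← R5 + (18/11)·R3: [0, 0, 0, -72/11, -120/11]
R5 ← R5 − (12)·R4: [0, 0, 0, 0, 0]
Echelon form has 4 nonzero rows, so rank(C) = 4.
The column space has dimension equal to the rank: 4.

4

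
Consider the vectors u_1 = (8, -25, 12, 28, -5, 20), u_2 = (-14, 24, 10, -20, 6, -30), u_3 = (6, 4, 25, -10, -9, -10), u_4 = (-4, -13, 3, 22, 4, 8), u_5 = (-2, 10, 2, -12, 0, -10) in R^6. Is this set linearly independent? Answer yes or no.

Form the matrix with these vectors as rows and row reduce.
R2 ← R2 + (7/4)·R1: [0, -79/4, 31, 29, -11/4, 5]
R3 ← R3 − (3/4)·R1: [0, 91/4, 16, -31, -21/4, -25]
R4 ← R4 + (1/2)·R1: [0, -51/2, 9, 36, 3/2, 18]
R5 ← R5 + (1/4)·R1: [0, 15/4, 5, -5, -5/4, -5]
R3 ← R3 + (91/79)·R2: [0, 0, 4085/79, 190/79, -665/79, -1520/79]
R4 ← R4 − (102/79)·R2: [0, 0, -2451/79, -114/79, 399/79, 912/79]
R5 ← R5 + (15/79)·R2: [0, 0, 860/79, 40/79, -140/79, -320/79]
R4 ← R4 + (3/5)·R3: [0, 0, 0, 0, 0, 0]
R5 ← R5 − (4/19)·R3: [0, 0, 0, 0, 0, 0]
3 nonzero rows, so the 5 vectors span a space of dimension 3.
Since 3 < 5, the vectors are linearly dependent.

no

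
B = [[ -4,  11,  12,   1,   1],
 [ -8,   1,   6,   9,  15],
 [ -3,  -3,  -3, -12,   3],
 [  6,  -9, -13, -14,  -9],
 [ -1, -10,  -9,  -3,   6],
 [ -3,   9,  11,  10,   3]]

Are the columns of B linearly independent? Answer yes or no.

no

Row reduce B to echelon form.
R2 ← R2 − (2)·R1: [0, -21, -18, 7, 13]
R3 ← R3 − (3/4)·R1: [0, -45/4, -12, -51/4, 9/4]
R4 ← R4 + (3/2)·R1: [0, 15/2, 5, -25/2, -15/2]
R5 ← R5 − (1/4)·R1: [0, -51/4, -12, -13/4, 23/4]
R6 ← R6 − (3/4)·R1: [0, 3/4, 2, 37/4, 9/4]
R3 ← R3 − (15/28)·R2: [0, 0, -33/14, -33/2, -33/7]
R4 ← R4 + (5/14)·R2: [0, 0, -10/7, -10, -20/7]
R5 ← R5 − (17/28)·R2: [0, 0, -15/14, -15/2, -15/7]
R6 ← R6 + (1/28)·R2: [0, 0, 19/14, 19/2, 19/7]
R4 ← R4 − (20/33)·R3: [0, 0, 0, 0, 0]
R5 ← R5 − (5/11)·R3: [0, 0, 0, 0, 0]
R6 ← R6 + (19/33)·R3: [0, 0, 0, 0, 0]
3 pivots among 5 columns.
Only 3 < 5 pivot columns, so the columns are linearly dependent.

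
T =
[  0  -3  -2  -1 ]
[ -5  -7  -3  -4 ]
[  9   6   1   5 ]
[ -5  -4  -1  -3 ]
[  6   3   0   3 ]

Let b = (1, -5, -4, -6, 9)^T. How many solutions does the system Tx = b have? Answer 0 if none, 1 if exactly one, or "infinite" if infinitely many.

0

Row reduce the augmented matrix [T | b].
Swap R1 ↔ R2
R3 ← R3 + (9/5)·R1: [0, -33/5, -22/5, -11/5, -13]
R4 ← R4 − R1: [0, 3, 2, 1, -1]
R5 ← R5 + (6/5)·R1: [0, -27/5, -18/5, -9/5, 3]
R3 ← R3 − (11/5)·R2: [0, 0, 0, 0, -76/5]
R4 ← R4 + R2: [0, 0, 0, 0, 0]
R5 ← R5 − (9/5)·R2: [0, 0, 0, 0, 6/5]
R5 ← R5 + (3/38)·R3: [0, 0, 0, 0, 0]
The echelon form has 3 nonzero rows; the last pivot sits in the augmented column, so rank(T) = 2 but rank([T|b]) = 3.
Since the ranks differ, the system is inconsistent.
It has no solutions.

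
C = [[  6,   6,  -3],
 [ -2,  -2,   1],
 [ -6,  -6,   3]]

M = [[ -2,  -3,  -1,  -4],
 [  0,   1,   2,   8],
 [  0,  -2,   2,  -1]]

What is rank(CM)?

First compute CM:
[[-12,  -6,   0,  27],
 [  4,   2,   0,  -9],
 [ 12,   6,   0, -27]]
Now row reduce the product.
R2 ← R2 + (1/3)·R1: [0, 0, 0, 0]
R3 ← R3 + R1: [0, 0, 0, 0]
1 nonzero row, so rank(CM) = 1.

1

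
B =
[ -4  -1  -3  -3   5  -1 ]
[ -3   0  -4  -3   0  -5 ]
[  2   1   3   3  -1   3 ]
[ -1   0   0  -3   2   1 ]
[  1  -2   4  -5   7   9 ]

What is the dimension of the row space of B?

Row reduce to echelon form.
R2 ← R2 − (3/4)·R1: [0, 3/4, -7/4, -3/4, -15/4, -17/4]
R3 ← R3 + (1/2)·R1: [0, 1/2, 3/2, 3/2, 3/2, 5/2]
R4 ← R4 − (1/4)·R1: [0, 1/4, 3/4, -9/4, 3/4, 5/4]
R5 ← R5 + (1/4)·R1: [0, -9/4, 13/4, -23/4, 33/4, 35/4]
R3 ← R3 − (2/3)·R2: [0, 0, 8/3, 2, 4, 16/3]
R4 ← R4 − (1/3)·R2: [0, 0, 4/3, -2, 2, 8/3]
R5 ← R5 + (3)·R2: [0, 0, -2, -8, -3, -4]
R4 ← R4 − (1/2)·R3: [0, 0, 0, -3, 0, 0]
R5 ← R5 + (3/4)·R3: [0, 0, 0, -13/2, 0, 0]
R5 ← R5 − (13/6)·R4: [0, 0, 0, 0, 0, 0]
Echelon form has 4 nonzero rows, so rank(B) = 4.
The row space has dimension equal to the rank: 4.

4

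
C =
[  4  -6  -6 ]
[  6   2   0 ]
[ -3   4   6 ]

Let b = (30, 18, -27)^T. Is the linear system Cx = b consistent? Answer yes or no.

yes

Row reduce the augmented matrix [C | b].
R2 ← R2 − (3/2)·R1: [0, 11, 9, -27]
R3 ← R3 + (3/4)·R1: [0, -1/2, 3/2, -9/2]
R3 ← R3 + (1/22)·R2: [0, 0, 21/11, -63/11]
The echelon form has 3 nonzero rows, and every pivot lies in the first 3 columns, so rank(C) = rank([C|b]) = 3.
The system is consistent.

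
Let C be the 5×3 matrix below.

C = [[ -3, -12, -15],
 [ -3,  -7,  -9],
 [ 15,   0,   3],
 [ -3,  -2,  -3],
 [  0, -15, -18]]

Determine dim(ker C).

Row reduce to echelon form.
R2 ← R2 − R1: [0, 5, 6]
R3 ← R3 + (5)·R1: [0, -60, -72]
R4 ← R4 − R1: [0, 10, 12]
R3 ← R3 + (12)·R2: [0, 0, 0]
R4 ← R4 − (2)·R2: [0, 0, 0]
R5 ← R5 + (3)·R2: [0, 0, 0]
2 nonzero rows, so rank(C) = 2.
C has 3 columns; by rank–nullity, nullity = 3 − 2 = 1.

1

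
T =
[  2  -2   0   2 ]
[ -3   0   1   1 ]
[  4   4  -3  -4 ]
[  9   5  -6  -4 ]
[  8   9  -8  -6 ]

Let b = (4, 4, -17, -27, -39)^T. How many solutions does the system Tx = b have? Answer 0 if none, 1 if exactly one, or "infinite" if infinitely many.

Row reduce the augmented matrix [T | b].
R2 ← R2 + (3/2)·R1: [0, -3, 1, 4, 10]
R3 ← R3 − (2)·R1: [0, 8, -3, -8, -25]
R4 ← R4 − (9/2)·R1: [0, 14, -6, -13, -45]
R5 ← R5 − (4)·R1: [0, 17, -8, -14, -55]
R3 ← R3 + (8/3)·R2: [0, 0, -1/3, 8/3, 5/3]
R4 ← R4 + (14/3)·R2: [0, 0, -4/3, 17/3, 5/3]
R5 ← R5 + (17/3)·R2: [0, 0, -7/3, 26/3, 5/3]
R4 ← R4 − (4)·R3: [0, 0, 0, -5, -5]
R5 ← R5 − (7)·R3: [0, 0, 0, -10, -10]
R5 ← R5 − (2)·R4: [0, 0, 0, 0, 0]
The echelon form has 4 nonzero rows, and every pivot lies in the first 4 columns, so rank(T) = rank([T|b]) = 4.
The system is consistent.
rank = 4 = number of unknowns, so the solution is unique.

1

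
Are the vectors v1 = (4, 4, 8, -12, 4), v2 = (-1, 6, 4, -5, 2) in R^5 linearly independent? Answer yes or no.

yes

Form the matrix with these vectors as rows and row reduce.
R2 ← R2 + (1/4)·R1: [0, 7, 6, -8, 3]
2 nonzero rows, so the 2 vectors span a space of dimension 2.
Since 2 = 2, the vectors are linearly independent.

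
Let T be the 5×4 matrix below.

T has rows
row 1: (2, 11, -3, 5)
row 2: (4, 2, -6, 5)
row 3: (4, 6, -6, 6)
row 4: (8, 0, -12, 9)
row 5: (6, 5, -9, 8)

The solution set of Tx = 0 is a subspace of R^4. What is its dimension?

Row reduce to echelon form.
R2 ← R2 − (2)·R1: [0, -20, 0, -5]
R3 ← R3 − (2)·R1: [0, -16, 0, -4]
R4 ← R4 − (4)·R1: [0, -44, 0, -11]
R5 ← R5 − (3)·R1: [0, -28, 0, -7]
R3 ← R3 − (4/5)·R2: [0, 0, 0, 0]
R4 ← R4 − (11/5)·R2: [0, 0, 0, 0]
R5 ← R5 − (7/5)·R2: [0, 0, 0, 0]
2 nonzero rows, so rank(T) = 2.
T has 4 columns; by rank–nullity, nullity = 4 − 2 = 2.

2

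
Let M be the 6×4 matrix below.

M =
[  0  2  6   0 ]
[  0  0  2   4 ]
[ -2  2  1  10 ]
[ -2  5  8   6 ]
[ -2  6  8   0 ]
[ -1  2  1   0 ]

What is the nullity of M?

Row reduce to echelon form.
Swap R1 ↔ R3
R4 ← R4 − R1: [0, 3, 7, -4]
R5 ← R5 − R1: [0, 4, 7, -10]
R6 ← R6 − (1/2)·R1: [0, 1, 1/2, -5]
Swap R2 ↔ R3
R4 ← R4 − (3/2)·R2: [0, 0, -2, -4]
R5 ← R5 − (2)·R2: [0, 0, -5, -10]
R6 ← R6 − (1/2)·R2: [0, 0, -5/2, -5]
R4 ← R4 + R3: [0, 0, 0, 0]
R5 ← R5 + (5/2)·R3: [0, 0, 0, 0]
R6 ← R6 + (5/4)·R3: [0, 0, 0, 0]
3 nonzero rows, so rank(M) = 3.
M has 4 columns; by rank–nullity, nullity = 4 − 3 = 1.

1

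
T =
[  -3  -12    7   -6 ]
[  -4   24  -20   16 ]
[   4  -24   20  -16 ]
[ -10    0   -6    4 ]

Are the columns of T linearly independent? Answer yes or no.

Row reduce T to echelon form.
R2 ← R2 − (4/3)·R1: [0, 40, -88/3, 24]
R3 ← R3 + (4/3)·R1: [0, -40, 88/3, -24]
R4 ← R4 − (10/3)·R1: [0, 40, -88/3, 24]
R3 ← R3 + R2: [0, 0, 0, 0]
R4 ← R4 − R2: [0, 0, 0, 0]
2 pivots among 4 columns.
Only 2 < 4 pivot columns, so the columns are linearly dependent.

no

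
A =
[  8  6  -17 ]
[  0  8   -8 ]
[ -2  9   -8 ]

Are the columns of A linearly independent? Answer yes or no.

yes

Row reduce A to echelon form.
R3 ← R3 + (1/4)·R1: [0, 21/2, -49/4]
R3 ← R3 − (21/16)·R2: [0, 0, -7/4]
3 pivots among 3 columns.
Every column is a pivot column, so the columns are linearly independent.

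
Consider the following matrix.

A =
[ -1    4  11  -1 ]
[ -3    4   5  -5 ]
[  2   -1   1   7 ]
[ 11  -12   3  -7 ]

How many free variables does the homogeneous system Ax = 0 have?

1

Row reduce to echelon form.
R2 ← R2 − (3)·R1: [0, -8, -28, -2]
R3 ← R3 + (2)·R1: [0, 7, 23, 5]
R4 ← R4 + (11)·R1: [0, 32, 124, -18]
R3 ← R3 + (7/8)·R2: [0, 0, -3/2, 13/4]
R4 ← R4 + (4)·R2: [0, 0, 12, -26]
R4 ← R4 + (8)·R3: [0, 0, 0, 0]
3 nonzero rows, so rank(A) = 3.
A has 4 columns; by rank–nullity, nullity = 4 − 3 = 1.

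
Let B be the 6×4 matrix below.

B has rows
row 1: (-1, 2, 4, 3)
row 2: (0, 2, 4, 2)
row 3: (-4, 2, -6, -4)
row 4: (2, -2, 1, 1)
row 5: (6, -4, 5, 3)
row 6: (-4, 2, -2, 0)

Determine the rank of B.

3

Row reduce to echelon form.
R3 ← R3 − (4)·R1: [0, -6, -22, -16]
R4 ← R4 + (2)·R1: [0, 2, 9, 7]
R5 ← R5 + (6)·R1: [0, 8, 29, 21]
R6 ← R6 − (4)·R1: [0, -6, -18, -12]
R3 ← R3 + (3)·R2: [0, 0, -10, -10]
R4 ← R4 − R2: [0, 0, 5, 5]
R5 ← R5 − (4)·R2: [0, 0, 13, 13]
R6 ← R6 + (3)·R2: [0, 0, -6, -6]
R4 ← R4 + (1/2)·R3: [0, 0, 0, 0]
R5 ← R5 + (13/10)·R3: [0, 0, 0, 0]
R6 ← R6 − (3/5)·R3: [0, 0, 0, 0]
Echelon form has 3 nonzero rows, so rank(B) = 3.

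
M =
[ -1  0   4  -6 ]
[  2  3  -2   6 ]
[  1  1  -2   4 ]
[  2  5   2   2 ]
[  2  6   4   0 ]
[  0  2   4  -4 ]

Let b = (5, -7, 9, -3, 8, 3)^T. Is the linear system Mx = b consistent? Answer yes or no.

Row reduce the augmented matrix [M | b].
R2 ← R2 + (2)·R1: [0, 3, 6, -6, 3]
R3 ← R3 + R1: [0, 1, 2, -2, 14]
R4 ← R4 + (2)·R1: [0, 5, 10, -10, 7]
R5 ← R5 + (2)·R1: [0, 6, 12, -12, 18]
R3 ← R3 − (1/3)·R2: [0, 0, 0, 0, 13]
R4 ← R4 − (5/3)·R2: [0, 0, 0, 0, 2]
R5 ← R5 − (2)·R2: [0, 0, 0, 0, 12]
R6 ← R6 − (2/3)·R2: [0, 0, 0, 0, 1]
R4 ← R4 − (2/13)·R3: [0, 0, 0, 0, 0]
R5 ← R5 − (12/13)·R3: [0, 0, 0, 0, 0]
R6 ← R6 − (1/13)·R3: [0, 0, 0, 0, 0]
The echelon form has 3 nonzero rows; the last pivot sits in the augmented column, so rank(M) = 2 but rank([M|b]) = 3.
Since the ranks differ, the system is inconsistent.

no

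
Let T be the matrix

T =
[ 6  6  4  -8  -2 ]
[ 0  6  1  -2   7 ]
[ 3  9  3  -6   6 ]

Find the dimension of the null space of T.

3

Row reduce to echelon form.
R3 ← R3 − (1/2)·R1: [0, 6, 1, -2, 7]
R3 ← R3 − R2: [0, 0, 0, 0, 0]
2 nonzero rows, so rank(T) = 2.
T has 5 columns; by rank–nullity, nullity = 5 − 2 = 3.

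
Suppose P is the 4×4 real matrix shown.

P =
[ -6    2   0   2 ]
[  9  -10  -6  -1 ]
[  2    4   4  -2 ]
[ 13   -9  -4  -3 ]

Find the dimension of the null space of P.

Row reduce to echelon form.
R2 ← R2 + (3/2)·R1: [0, -7, -6, 2]
R3 ← R3 + (1/3)·R1: [0, 14/3, 4, -4/3]
R4 ← R4 + (13/6)·R1: [0, -14/3, -4, 4/3]
R3 ← R3 + (2/3)·R2: [0, 0, 0, 0]
R4 ← R4 − (2/3)·R2: [0, 0, 0, 0]
2 nonzero rows, so rank(P) = 2.
P has 4 columns; by rank–nullity, nullity = 4 − 2 = 2.

2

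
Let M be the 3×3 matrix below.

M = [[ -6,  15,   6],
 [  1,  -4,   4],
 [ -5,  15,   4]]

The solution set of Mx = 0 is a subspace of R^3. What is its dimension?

0

Row reduce to echelon form.
R2 ← R2 + (1/6)·R1: [0, -3/2, 5]
R3 ← R3 − (5/6)·R1: [0, 5/2, -1]
R3 ← R3 + (5/3)·R2: [0, 0, 22/3]
3 nonzero rows, so rank(M) = 3.
M has 3 columns; by rank–nullity, nullity = 3 − 3 = 0.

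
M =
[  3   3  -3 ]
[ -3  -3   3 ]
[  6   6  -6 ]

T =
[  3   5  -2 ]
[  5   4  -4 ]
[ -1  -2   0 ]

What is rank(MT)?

First compute MT:
[[ 27,  33, -18],
 [-27, -33,  18],
 [ 54,  66, -36]]
Now row reduce the product.
R2 ← R2 + R1: [0, 0, 0]
R3 ← R3 − (2)·R1: [0, 0, 0]
1 nonzero row, so rank(MT) = 1.

1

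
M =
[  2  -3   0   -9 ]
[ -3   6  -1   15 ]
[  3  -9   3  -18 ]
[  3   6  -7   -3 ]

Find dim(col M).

Row reduce to echelon form.
R2 ← R2 + (3/2)·R1: [0, 3/2, -1, 3/2]
R3 ← R3 − (3/2)·R1: [0, -9/2, 3, -9/2]
R4 ← R4 − (3/2)·R1: [0, 21/2, -7, 21/2]
R3 ← R3 + (3)·R2: [0, 0, 0, 0]
R4 ← R4 − (7)·R2: [0, 0, 0, 0]
Echelon form has 2 nonzero rows, so rank(M) = 2.
The column space has dimension equal to the rank: 2.

2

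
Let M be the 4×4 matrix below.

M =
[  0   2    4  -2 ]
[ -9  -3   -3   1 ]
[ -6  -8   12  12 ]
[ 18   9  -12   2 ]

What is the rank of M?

Row reduce to echelon form.
Swap R1 ↔ R2
R3 ← R3 − (2/3)·R1: [0, -6, 14, 34/3]
R4 ← R4 + (2)·R1: [0, 3, -18, 4]
R3 ← R3 + (3)·R2: [0, 0, 26, 16/3]
R4 ← R4 − (3/2)·R2: [0, 0, -24, 7]
R4 ← R4 + (12/13)·R3: [0, 0, 0, 155/13]
Echelon form has 4 nonzero rows, so rank(M) = 4.

4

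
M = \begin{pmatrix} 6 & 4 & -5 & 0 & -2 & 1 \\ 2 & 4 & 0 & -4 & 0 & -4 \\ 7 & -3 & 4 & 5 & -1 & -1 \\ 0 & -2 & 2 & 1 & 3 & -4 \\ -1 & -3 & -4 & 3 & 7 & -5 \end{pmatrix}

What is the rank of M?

Row reduce to echelon form.
R2 ← R2 − (1/3)·R1: [0, 8/3, 5/3, -4, 2/3, -13/3]
R3 ← R3 − (7/6)·R1: [0, -23/3, 59/6, 5, 4/3, -13/6]
R5 ← R5 + (1/6)·R1: [0, -7/3, -29/6, 3, 20/3, -29/6]
R3 ← R3 + (23/8)·R2: [0, 0, 117/8, -13/2, 13/4, -117/8]
R4 ← R4 + (3/4)·R2: [0, 0, 13/4, -2, 7/2, -29/4]
R5 ← R5 + (7/8)·R2: [0, 0, -27/8, -1/2, 29/4, -69/8]
R4 ← R4 − (2/9)·R3: [0, 0, 0, -5/9, 25/9, -4]
R5 ← R5 + (3/13)·R3: [0, 0, 0, -2, 8, -12]
R5 ← R5 − (18/5)·R4: [0, 0, 0, 0, -2, 12/5]
Echelon form has 5 nonzero rows, so rank(M) = 5.

5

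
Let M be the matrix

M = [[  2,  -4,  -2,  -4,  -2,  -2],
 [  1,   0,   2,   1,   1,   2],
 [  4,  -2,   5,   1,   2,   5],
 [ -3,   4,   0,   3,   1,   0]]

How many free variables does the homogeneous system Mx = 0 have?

Row reduce to echelon form.
R2 ← R2 − (1/2)·R1: [0, 2, 3, 3, 2, 3]
R3 ← R3 − (2)·R1: [0, 6, 9, 9, 6, 9]
R4 ← R4 + (3/2)·R1: [0, -2, -3, -3, -2, -3]
R3 ← R3 − (3)·R2: [0, 0, 0, 0, 0, 0]
R4 ← R4 + R2: [0, 0, 0, 0, 0, 0]
2 nonzero rows, so rank(M) = 2.
M has 6 columns; by rank–nullity, nullity = 6 − 2 = 4.

4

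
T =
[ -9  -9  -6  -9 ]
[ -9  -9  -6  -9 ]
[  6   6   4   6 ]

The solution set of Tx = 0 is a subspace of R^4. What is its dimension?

3

Row reduce to echelon form.
R2 ← R2 − R1: [0, 0, 0, 0]
R3 ← R3 + (2/3)·R1: [0, 0, 0, 0]
1 nonzero row, so rank(T) = 1.
T has 4 columns; by rank–nullity, nullity = 4 − 1 = 3.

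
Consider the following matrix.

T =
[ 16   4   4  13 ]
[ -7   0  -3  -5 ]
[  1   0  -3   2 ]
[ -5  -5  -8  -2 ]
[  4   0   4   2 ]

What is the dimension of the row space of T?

3

Row reduce to echelon form.
R2 ← R2 + (7/16)·R1: [0, 7/4, -5/4, 11/16]
R3 ← R3 − (1/16)·R1: [0, -1/4, -13/4, 19/16]
R4 ← R4 + (5/16)·R1: [0, -15/4, -27/4, 33/16]
R5 ← R5 − (1/4)·R1: [0, -1, 3, -5/4]
R3 ← R3 + (1/7)·R2: [0, 0, -24/7, 9/7]
R4 ← R4 + (15/7)·R2: [0, 0, -66/7, 99/28]
R5 ← R5 + (4/7)·R2: [0, 0, 16/7, -6/7]
R4 ← R4 − (11/4)·R3: [0, 0, 0, 0]
R5 ← R5 + (2/3)·R3: [0, 0, 0, 0]
Echelon form has 3 nonzero rows, so rank(T) = 3.
The row space has dimension equal to the rank: 3.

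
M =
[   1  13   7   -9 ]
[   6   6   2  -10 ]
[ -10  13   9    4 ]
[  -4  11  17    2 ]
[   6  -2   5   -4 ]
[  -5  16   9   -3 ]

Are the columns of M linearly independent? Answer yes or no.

Row reduce M to echelon form.
R2 ← R2 − (6)·R1: [0, -72, -40, 44]
R3 ← R3 + (10)·R1: [0, 143, 79, -86]
R4 ← R4 + (4)·R1: [0, 63, 45, -34]
R5 ← R5 − (6)·R1: [0, -80, -37, 50]
R6 ← R6 + (5)·R1: [0, 81, 44, -48]
R3 ← R3 + (143/72)·R2: [0, 0, -4/9, 25/18]
R4 ← R4 + (7/8)·R2: [0, 0, 10, 9/2]
R5 ← R5 − (10/9)·R2: [0, 0, 67/9, 10/9]
R6 ← R6 + (9/8)·R2: [0, 0, -1, 3/2]
R4 ← R4 + (45/2)·R3: [0, 0, 0, 143/4]
R5 ← R5 + (67/4)·R3: [0, 0, 0, 195/8]
R6 ← R6 − (9/4)·R3: [0, 0, 0, -13/8]
R5 ← R5 − (15/22)·R4: [0, 0, 0, 0]
R6 ← R6 + (1/22)·R4: [0, 0, 0, 0]
4 pivots among 4 columns.
Every column is a pivot column, so the columns are linearly independent.

yes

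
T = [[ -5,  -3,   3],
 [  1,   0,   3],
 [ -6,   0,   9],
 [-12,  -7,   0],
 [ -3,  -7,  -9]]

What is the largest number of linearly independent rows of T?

3

Row reduce to echelon form.
R2 ← R2 + (1/5)·R1: [0, -3/5, 18/5]
R3 ← R3 − (6/5)·R1: [0, 18/5, 27/5]
R4 ← R4 − (12/5)·R1: [0, 1/5, -36/5]
R5 ← R5 − (3/5)·R1: [0, -26/5, -54/5]
R3 ← R3 + (6)·R2: [0, 0, 27]
R4 ← R4 + (1/3)·R2: [0, 0, -6]
R5 ← R5 − (26/3)·R2: [0, 0, -42]
R4 ← R4 + (2/9)·R3: [0, 0, 0]
R5 ← R5 + (14/9)·R3: [0, 0, 0]
Echelon form has 3 nonzero rows, so rank(T) = 3.
The rank gives the maximum number of linearly independent rows: 3.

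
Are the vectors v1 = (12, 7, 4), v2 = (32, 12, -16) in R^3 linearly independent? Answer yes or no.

Form the matrix with these vectors as rows and row reduce.
R2 ← R2 − (8/3)·R1: [0, -20/3, -80/3]
2 nonzero rows, so the 2 vectors span a space of dimension 2.
Since 2 = 2, the vectors are linearly independent.

yes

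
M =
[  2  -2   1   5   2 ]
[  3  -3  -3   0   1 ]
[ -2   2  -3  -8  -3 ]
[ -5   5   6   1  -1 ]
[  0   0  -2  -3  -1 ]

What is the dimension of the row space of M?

3

Row reduce to echelon form.
R2 ← R2 − (3/2)·R1: [0, 0, -9/2, -15/2, -2]
R3 ← R3 + R1: [0, 0, -2, -3, -1]
R4 ← R4 + (5/2)·R1: [0, 0, 17/2, 27/2, 4]
R3 ← R3 − (4/9)·R2: [0, 0, 0, 1/3, -1/9]
R4 ← R4 + (17/9)·R2: [0, 0, 0, -2/3, 2/9]
R5 ← R5 − (4/9)·R2: [0, 0, 0, 1/3, -1/9]
R4 ← R4 + (2)·R3: [0, 0, 0, 0, 0]
R5 ← R5 − R3: [0, 0, 0, 0, 0]
Echelon form has 3 nonzero rows, so rank(M) = 3.
The row space has dimension equal to the rank: 3.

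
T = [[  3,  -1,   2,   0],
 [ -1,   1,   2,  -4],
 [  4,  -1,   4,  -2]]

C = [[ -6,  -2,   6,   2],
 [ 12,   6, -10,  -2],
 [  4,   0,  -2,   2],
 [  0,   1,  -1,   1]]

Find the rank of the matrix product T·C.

2

First compute TC:
[[-22, -12,  24,  12],
 [ 26,   4, -16,  -4],
 [-20, -16,  28,  16]]
Now row reduce the product.
R2 ← R2 + (13/11)·R1: [0, -112/11, 136/11, 112/11]
R3 ← R3 − (10/11)·R1: [0, -56/11, 68/11, 56/11]
R3 ← R3 − (1/2)·R2: [0, 0, 0, 0]
2 nonzero rows, so rank(TC) = 2.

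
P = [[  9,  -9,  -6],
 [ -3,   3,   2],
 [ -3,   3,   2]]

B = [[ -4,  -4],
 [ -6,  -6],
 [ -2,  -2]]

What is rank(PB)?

First compute PB:
[[ 30,  30],
 [-10, -10],
 [-10, -10]]
Now row reduce the product.
R2 ← R2 + (1/3)·R1: [0, 0]
R3 ← R3 + (1/3)·R1: [0, 0]
1 nonzero row, so rank(PB) = 1.

1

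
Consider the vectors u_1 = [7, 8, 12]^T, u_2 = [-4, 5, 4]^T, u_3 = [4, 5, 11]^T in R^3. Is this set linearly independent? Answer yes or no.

yes

Form the matrix with these vectors as rows and row reduce.
R2 ← R2 + (4/7)·R1: [0, 67/7, 76/7]
R3 ← R3 − (4/7)·R1: [0, 3/7, 29/7]
R3 ← R3 − (3/67)·R2: [0, 0, 245/67]
3 nonzero rows, so the 3 vectors span a space of dimension 3.
Since 3 = 3, the vectors are linearly independent.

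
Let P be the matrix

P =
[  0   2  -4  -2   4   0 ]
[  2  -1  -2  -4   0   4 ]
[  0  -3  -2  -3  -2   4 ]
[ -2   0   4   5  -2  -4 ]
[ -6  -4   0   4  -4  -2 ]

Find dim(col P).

Row reduce to echelon form.
Swap R1 ↔ R2
R4 ← R4 + R1: [0, -1, 2, 1, -2, 0]
R5 ← R5 + (3)·R1: [0, -7, -6, -8, -4, 10]
R3 ← R3 + (3/2)·R2: [0, 0, -8, -6, 4, 4]
R4 ← R4 + (1/2)·R2: [0, 0, 0, 0, 0, 0]
R5 ← R5 + (7/2)·R2: [0, 0, -20, -15, 10, 10]
R5 ← R5 − (5/2)·R3: [0, 0, 0, 0, 0, 0]
Echelon form has 3 nonzero rows, so rank(P) = 3.
The column space has dimension equal to the rank: 3.

3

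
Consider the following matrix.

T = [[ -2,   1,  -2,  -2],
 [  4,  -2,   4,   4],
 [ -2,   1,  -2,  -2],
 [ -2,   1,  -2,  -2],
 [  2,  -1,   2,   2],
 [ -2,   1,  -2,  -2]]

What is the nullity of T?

Row reduce to echelon form.
R2 ← R2 + (2)·R1: [0, 0, 0, 0]
R3 ← R3 − R1: [0, 0, 0, 0]
R4 ← R4 − R1: [0, 0, 0, 0]
R5 ← R5 + R1: [0, 0, 0, 0]
R6 ← R6 − R1: [0, 0, 0, 0]
1 nonzero row, so rank(T) = 1.
T has 4 columns; by rank–nullity, nullity = 4 − 1 = 3.

3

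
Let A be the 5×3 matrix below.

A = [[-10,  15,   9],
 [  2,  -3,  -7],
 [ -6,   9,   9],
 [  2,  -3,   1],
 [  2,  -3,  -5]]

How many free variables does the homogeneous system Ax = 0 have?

1

Row reduce to echelon form.
R2 ← R2 + (1/5)·R1: [0, 0, -26/5]
R3 ← R3 − (3/5)·R1: [0, 0, 18/5]
R4 ← R4 + (1/5)·R1: [0, 0, 14/5]
R5 ← R5 + (1/5)·R1: [0, 0, -16/5]
R3 ← R3 + (9/13)·R2: [0, 0, 0]
R4 ← R4 + (7/13)·R2: [0, 0, 0]
R5 ← R5 − (8/13)·R2: [0, 0, 0]
2 nonzero rows, so rank(A) = 2.
A has 3 columns; by rank–nullity, nullity = 3 − 2 = 1.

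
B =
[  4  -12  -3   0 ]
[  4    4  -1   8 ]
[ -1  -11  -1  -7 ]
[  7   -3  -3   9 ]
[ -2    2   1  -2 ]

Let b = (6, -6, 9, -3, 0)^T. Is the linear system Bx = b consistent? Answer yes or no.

yes

Row reduce the augmented matrix [B | b].
R2 ← R2 − R1: [0, 16, 2, 8, -12]
R3 ← R3 + (1/4)·R1: [0, -14, -7/4, -7, 21/2]
R4 ← R4 − (7/4)·R1: [0, 18, 9/4, 9, -27/2]
R5 ← R5 + (1/2)·R1: [0, -4, -1/2, -2, 3]
R3 ← R3 + (7/8)·R2: [0, 0, 0, 0, 0]
R4 ← R4 − (9/8)·R2: [0, 0, 0, 0, 0]
R5 ← R5 + (1/4)·R2: [0, 0, 0, 0, 0]
The echelon form has 2 nonzero rows, and every pivot lies in the first 4 columns, so rank(B) = rank([B|b]) = 2.
The system is consistent.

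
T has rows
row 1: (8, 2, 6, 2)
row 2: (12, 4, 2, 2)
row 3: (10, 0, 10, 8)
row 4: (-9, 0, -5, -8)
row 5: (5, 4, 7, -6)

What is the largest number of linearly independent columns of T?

Row reduce to echelon form.
R2 ← R2 − (3/2)·R1: [0, 1, -7, -1]
R3 ← R3 − (5/4)·R1: [0, -5/2, 5/2, 11/2]
R4 ← R4 + (9/8)·R1: [0, 9/4, 7/4, -23/4]
R5 ← R5 − (5/8)·R1: [0, 11/4, 13/4, -29/4]
R3 ← R3 + (5/2)·R2: [0, 0, -15, 3]
R4 ← R4 − (9/4)·R2: [0, 0, 35/2, -7/2]
R5 ← R5 − (11/4)·R2: [0, 0, 45/2, -9/2]
R4 ← R4 + (7/6)·R3: [0, 0, 0, 0]
R5 ← R5 + (3/2)·R3: [0, 0, 0, 0]
Echelon form has 3 nonzero rows, so rank(T) = 3.
The rank gives the maximum number of linearly independent columns: 3.

3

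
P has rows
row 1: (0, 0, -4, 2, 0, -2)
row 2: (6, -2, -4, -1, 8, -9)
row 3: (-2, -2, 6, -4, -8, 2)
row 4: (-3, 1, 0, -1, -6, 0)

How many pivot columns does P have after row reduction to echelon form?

Row reduce to echelon form.
Swap R1 ↔ R2
R3 ← R3 + (1/3)·R1: [0, -8/3, 14/3, -13/3, -16/3, -1]
R4 ← R4 + (1/2)·R1: [0, 0, -2, -3/2, -2, -9/2]
Swap R2 ↔ R3
R4 ← R4 − (1/2)·R3: [0, 0, 0, -5/2, -2, -7/2]
Echelon form has 4 nonzero rows, so rank(P) = 4.
Each nonzero row contributes one pivot column: 4 pivot columns.

4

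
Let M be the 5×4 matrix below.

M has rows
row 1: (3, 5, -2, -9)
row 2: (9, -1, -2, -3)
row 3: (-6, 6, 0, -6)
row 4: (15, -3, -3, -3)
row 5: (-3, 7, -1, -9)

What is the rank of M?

2

Row reduce to echelon form.
R2 ← R2 − (3)·R1: [0, -16, 4, 24]
R3 ← R3 + (2)·R1: [0, 16, -4, -24]
R4 ← R4 − (5)·R1: [0, -28, 7, 42]
R5 ← R5 + R1: [0, 12, -3, -18]
R3 ← R3 + R2: [0, 0, 0, 0]
R4 ← R4 − (7/4)·R2: [0, 0, 0, 0]
R5 ← R5 + (3/4)·R2: [0, 0, 0, 0]
Echelon form has 2 nonzero rows, so rank(M) = 2.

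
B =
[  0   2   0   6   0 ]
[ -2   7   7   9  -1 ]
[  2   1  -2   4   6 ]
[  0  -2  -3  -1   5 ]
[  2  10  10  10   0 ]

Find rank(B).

5

Row reduce to echelon form.
Swap R1 ↔ R2
R3 ← R3 + R1: [0, 8, 5, 13, 5]
R5 ← R5 + R1: [0, 17, 17, 19, -1]
R3 ← R3 − (4)·R2: [0, 0, 5, -11, 5]
R4 ← R4 + R2: [0, 0, -3, 5, 5]
R5 ← R5 − (17/2)·R2: [0, 0, 17, -32, -1]
R4 ← R4 + (3/5)·R3: [0, 0, 0, -8/5, 8]
R5 ← R5 − (17/5)·R3: [0, 0, 0, 27/5, -18]
R5 ← R5 + (27/8)·R4: [0, 0, 0, 0, 9]
Echelon form has 5 nonzero rows, so rank(B) = 5.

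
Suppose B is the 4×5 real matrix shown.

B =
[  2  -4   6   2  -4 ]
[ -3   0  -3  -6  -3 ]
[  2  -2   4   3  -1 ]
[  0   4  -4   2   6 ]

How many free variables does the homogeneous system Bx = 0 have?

Row reduce to echelon form.
R2 ← R2 + (3/2)·R1: [0, -6, 6, -3, -9]
R3 ← R3 − R1: [0, 2, -2, 1, 3]
R3 ← R3 + (1/3)·R2: [0, 0, 0, 0, 0]
R4 ← R4 + (2/3)·R2: [0, 0, 0, 0, 0]
2 nonzero rows, so rank(B) = 2.
B has 5 columns; by rank–nullity, nullity = 5 − 2 = 3.

3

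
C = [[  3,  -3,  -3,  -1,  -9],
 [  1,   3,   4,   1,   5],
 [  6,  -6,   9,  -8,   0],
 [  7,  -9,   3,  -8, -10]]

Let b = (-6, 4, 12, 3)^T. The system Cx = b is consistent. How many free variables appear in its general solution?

2

Row reduce the augmented matrix [C | b].
R2 ← R2 − (1/3)·R1: [0, 4, 5, 4/3, 8, 6]
R3 ← R3 − (2)·R1: [0, 0, 15, -6, 18, 24]
R4 ← R4 − (7/3)·R1: [0, -2, 10, -17/3, 11, 17]
R4 ← R4 + (1/2)·R2: [0, 0, 25/2, -5, 15, 20]
R4 ← R4 − (5/6)·R3: [0, 0, 0, 0, 0, 0]
The echelon form has 3 nonzero rows, and every pivot lies in the first 5 columns, so rank(C) = rank([C|b]) = 3.
The system is consistent.
Free variables = (unknowns) − (rank) = 5 − 3 = 2.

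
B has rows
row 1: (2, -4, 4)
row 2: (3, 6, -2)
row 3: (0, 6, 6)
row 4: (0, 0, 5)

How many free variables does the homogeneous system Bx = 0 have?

0

Row reduce to echelon form.
R2 ← R2 − (3/2)·R1: [0, 12, -8]
R3 ← R3 − (1/2)·R2: [0, 0, 10]
R4 ← R4 − (1/2)·R3: [0, 0, 0]
3 nonzero rows, so rank(B) = 3.
B has 3 columns; by rank–nullity, nullity = 3 − 3 = 0.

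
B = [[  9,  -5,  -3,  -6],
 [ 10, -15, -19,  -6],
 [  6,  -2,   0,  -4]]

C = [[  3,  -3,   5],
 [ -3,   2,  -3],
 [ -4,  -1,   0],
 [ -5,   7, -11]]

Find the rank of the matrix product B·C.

3

First compute BC:
[[ 84, -76, 126],
 [181, -83, 161],
 [ 44, -50,  80]]
Now row reduce the product.
R2 ← R2 − (181/84)·R1: [0, 1696/21, -221/2]
R3 ← R3 − (11/21)·R1: [0, -214/21, 14]
R3 ← R3 + (107/848)·R2: [0, 0, 97/1696]
3 nonzero rows, so rank(BC) = 3.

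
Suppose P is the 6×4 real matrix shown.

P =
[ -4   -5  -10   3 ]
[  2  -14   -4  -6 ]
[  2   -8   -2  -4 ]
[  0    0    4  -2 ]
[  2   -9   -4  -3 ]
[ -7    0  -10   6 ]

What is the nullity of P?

0

Row reduce to echelon form.
R2 ← R2 + (1/2)·R1: [0, -33/2, -9, -9/2]
R3 ← R3 + (1/2)·R1: [0, -21/2, -7, -5/2]
R5 ← R5 + (1/2)·R1: [0, -23/2, -9, -3/2]
R6 ← R6 − (7/4)·R1: [0, 35/4, 15/2, 3/4]
R3 ← R3 − (7/11)·R2: [0, 0, -14/11, 4/11]
R5 ← R5 − (23/33)·R2: [0, 0, -30/11, 18/11]
R6 ← R6 + (35/66)·R2: [0, 0, 30/11, -18/11]
R4 ← R4 + (22/7)·R3: [0, 0, 0, -6/7]
R5 ← R5 − (15/7)·R3: [0, 0, 0, 6/7]
R6 ← R6 + (15/7)·R3: [0, 0, 0, -6/7]
R5 ← R5 + R4: [0, 0, 0, 0]
R6 ← R6 − R4: [0, 0, 0, 0]
4 nonzero rows, so rank(P) = 4.
P has 4 columns; by rank–nullity, nullity = 4 − 4 = 0.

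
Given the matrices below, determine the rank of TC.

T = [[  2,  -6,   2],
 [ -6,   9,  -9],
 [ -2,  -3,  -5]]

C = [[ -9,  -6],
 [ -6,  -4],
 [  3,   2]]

1

First compute TC:
[[ 24,  16],
 [-27, -18],
 [ 21,  14]]
Now row reduce the product.
R2 ← R2 + (9/8)·R1: [0, 0]
R3 ← R3 − (7/8)·R1: [0, 0]
1 nonzero row, so rank(TC) = 1.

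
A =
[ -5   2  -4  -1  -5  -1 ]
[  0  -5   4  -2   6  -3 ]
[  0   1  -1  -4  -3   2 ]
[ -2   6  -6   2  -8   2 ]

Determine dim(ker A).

Row reduce to echelon form.
R4 ← R4 − (2/5)·R1: [0, 26/5, -22/5, 12/5, -6, 12/5]
R3 ← R3 + (1/5)·R2: [0, 0, -1/5, -22/5, -9/5, 7/5]
R4 ← R4 + (26/25)·R2: [0, 0, -6/25, 8/25, 6/25, -18/25]
R4 ← R4 − (6/5)·R3: [0, 0, 0, 28/5, 12/5, -12/5]
4 nonzero rows, so rank(A) = 4.
A has 6 columns; by rank–nullity, nullity = 6 − 4 = 2.

2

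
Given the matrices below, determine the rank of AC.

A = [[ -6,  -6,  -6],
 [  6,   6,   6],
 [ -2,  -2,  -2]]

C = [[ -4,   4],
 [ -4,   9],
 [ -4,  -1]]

1

First compute AC:
[[ 72, -72],
 [-72,  72],
 [ 24, -24]]
Now row reduce the product.
R2 ← R2 + R1: [0, 0]
R3 ← R3 − (1/3)·R1: [0, 0]
1 nonzero row, so rank(AC) = 1.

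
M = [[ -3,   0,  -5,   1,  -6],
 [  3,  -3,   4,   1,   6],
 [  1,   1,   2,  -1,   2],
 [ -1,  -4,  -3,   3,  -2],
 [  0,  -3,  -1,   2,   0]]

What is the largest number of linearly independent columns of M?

Row reduce to echelon form.
R2 ← R2 + R1: [0, -3, -1, 2, 0]
R3 ← R3 + (1/3)·R1: [0, 1, 1/3, -2/3, 0]
R4 ← R4 − (1/3)·R1: [0, -4, -4/3, 8/3, 0]
R3 ← R3 + (1/3)·R2: [0, 0, 0, 0, 0]
R4 ← R4 − (4/3)·R2: [0, 0, 0, 0, 0]
R5 ← R5 − R2: [0, 0, 0, 0, 0]
Echelon form has 2 nonzero rows, so rank(M) = 2.
The rank gives the maximum number of linearly independent columns: 2.

2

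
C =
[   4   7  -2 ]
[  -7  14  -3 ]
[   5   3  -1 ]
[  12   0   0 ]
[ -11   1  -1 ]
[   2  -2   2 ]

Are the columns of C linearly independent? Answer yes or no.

Row reduce C to echelon form.
R2 ← R2 + (7/4)·R1: [0, 105/4, -13/2]
R3 ← R3 − (5/4)·R1: [0, -23/4, 3/2]
R4 ← R4 − (3)·R1: [0, -21, 6]
R5 ← R5 + (11/4)·R1: [0, 81/4, -13/2]
R6 ← R6 − (1/2)·R1: [0, -11/2, 3]
R3 ← R3 + (23/105)·R2: [0, 0, 8/105]
R4 ← R4 + (4/5)·R2: [0, 0, 4/5]
R5 ← R5 − (27/35)·R2: [0, 0, -52/35]
R6 ← R6 + (22/105)·R2: [0, 0, 172/105]
R4 ← R4 − (21/2)·R3: [0, 0, 0]
R5 ← R5 + (39/2)·R3: [0, 0, 0]
R6 ← R6 − (43/2)·R3: [0, 0, 0]
3 pivots among 3 columns.
Every column is a pivot column, so the columns are linearly independent.

yes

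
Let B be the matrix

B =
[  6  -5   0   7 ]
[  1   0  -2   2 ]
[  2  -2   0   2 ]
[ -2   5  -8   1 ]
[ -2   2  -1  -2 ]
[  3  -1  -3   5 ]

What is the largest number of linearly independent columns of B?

Row reduce to echelon form.
R2 ← R2 − (1/6)·R1: [0, 5/6, -2, 5/6]
R3 ← R3 − (1/3)·R1: [0, -1/3, 0, -1/3]
R4 ← R4 + (1/3)·R1: [0, 10/3, -8, 10/3]
R5 ← R5 + (1/3)·R1: [0, 1/3, -1, 1/3]
R6 ← R6 − (1/2)·R1: [0, 3/2, -3, 3/2]
R3 ← R3 + (2/5)·R2: [0, 0, -4/5, 0]
R4 ← R4 − (4)·R2: [0, 0, 0, 0]
R5 ← R5 − (2/5)·R2: [0, 0, -1/5, 0]
R6 ← R6 − (9/5)·R2: [0, 0, 3/5, 0]
R5 ← R5 − (1/4)·R3: [0, 0, 0, 0]
R6 ← R6 + (3/4)·R3: [0, 0, 0, 0]
Echelon form has 3 nonzero rows, so rank(B) = 3.
The rank gives the maximum number of linearly independent columns: 3.

3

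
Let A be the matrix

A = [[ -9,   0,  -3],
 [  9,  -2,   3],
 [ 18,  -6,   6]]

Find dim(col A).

Row reduce to echelon form.
R2 ← R2 + R1: [0, -2, 0]
R3 ← R3 + (2)·R1: [0, -6, 0]
R3 ← R3 − (3)·R2: [0, 0, 0]
Echelon form has 2 nonzero rows, so rank(A) = 2.
The column space has dimension equal to the rank: 2.

2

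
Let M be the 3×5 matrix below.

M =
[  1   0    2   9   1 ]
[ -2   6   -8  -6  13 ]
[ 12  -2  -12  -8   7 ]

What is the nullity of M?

2

Row reduce to echelon form.
R2 ← R2 + (2)·R1: [0, 6, -4, 12, 15]
R3 ← R3 − (12)·R1: [0, -2, -36, -116, -5]
R3 ← R3 + (1/3)·R2: [0, 0, -112/3, -112, 0]
3 nonzero rows, so rank(M) = 3.
M has 5 columns; by rank–nullity, nullity = 5 − 3 = 2.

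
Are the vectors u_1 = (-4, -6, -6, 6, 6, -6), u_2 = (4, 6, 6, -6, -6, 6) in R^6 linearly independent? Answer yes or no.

no

Form the matrix with these vectors as rows and row reduce.
R2 ← R2 + R1: [0, 0, 0, 0, 0, 0]
1 nonzero row, so the 2 vectors span a space of dimension 1.
Since 1 < 2, the vectors are linearly dependent.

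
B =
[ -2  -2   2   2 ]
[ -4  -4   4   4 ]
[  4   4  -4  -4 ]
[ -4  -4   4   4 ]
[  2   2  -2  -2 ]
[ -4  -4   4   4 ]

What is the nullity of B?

Row reduce to echelon form.
R2 ← R2 − (2)·R1: [0, 0, 0, 0]
R3 ← R3 + (2)·R1: [0, 0, 0, 0]
R4 ← R4 − (2)·R1: [0, 0, 0, 0]
R5 ← R5 + R1: [0, 0, 0, 0]
R6 ← R6 − (2)·R1: [0, 0, 0, 0]
1 nonzero row, so rank(B) = 1.
B has 4 columns; by rank–nullity, nullity = 4 − 1 = 3.

3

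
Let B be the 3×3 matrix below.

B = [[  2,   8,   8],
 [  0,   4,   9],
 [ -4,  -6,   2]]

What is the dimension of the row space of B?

Row reduce to echelon form.
R3 ← R3 + (2)·R1: [0, 10, 18]
R3 ← R3 − (5/2)·R2: [0, 0, -9/2]
Echelon form has 3 nonzero rows, so rank(B) = 3.
The row space has dimension equal to the rank: 3.

3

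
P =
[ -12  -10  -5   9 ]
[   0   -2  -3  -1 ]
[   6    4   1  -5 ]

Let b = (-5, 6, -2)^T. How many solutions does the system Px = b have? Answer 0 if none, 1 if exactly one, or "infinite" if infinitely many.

Row reduce the augmented matrix [P | b].
R3 ← R3 + (1/2)·R1: [0, -1, -3/2, -1/2, -9/2]
R3 ← R3 − (1/2)·R2: [0, 0, 0, 0, -15/2]
The echelon form has 3 nonzero rows; the last pivot sits in the augmented column, so rank(P) = 2 but rank([P|b]) = 3.
Since the ranks differ, the system is inconsistent.
It has no solutions.

0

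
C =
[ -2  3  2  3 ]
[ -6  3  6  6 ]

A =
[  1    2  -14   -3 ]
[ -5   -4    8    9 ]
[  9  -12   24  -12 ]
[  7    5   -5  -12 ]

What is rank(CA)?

2

First compute CA:
[[ 22, -25,  85, -27],
 [ 75, -66, 222, -99]]
Now row reduce the product.
R2 ← R2 − (75/22)·R1: [0, 423/22, -1491/22, -153/22]
2 nonzero rows, so rank(CA) = 2.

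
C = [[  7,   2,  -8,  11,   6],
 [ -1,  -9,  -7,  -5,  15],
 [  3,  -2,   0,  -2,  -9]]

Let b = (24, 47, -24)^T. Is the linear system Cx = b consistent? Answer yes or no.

yes

Row reduce the augmented matrix [C | b].
R2 ← R2 + (1/7)·R1: [0, -61/7, -57/7, -24/7, 111/7, 353/7]
R3 ← R3 − (3/7)·R1: [0, -20/7, 24/7, -47/7, -81/7, -240/7]
R3 ← R3 − (20/61)·R2: [0, 0, 372/61, -341/61, -1023/61, -3100/61]
The echelon form has 3 nonzero rows, and every pivot lies in the first 5 columns, so rank(C) = rank([C|b]) = 3.
The system is consistent.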